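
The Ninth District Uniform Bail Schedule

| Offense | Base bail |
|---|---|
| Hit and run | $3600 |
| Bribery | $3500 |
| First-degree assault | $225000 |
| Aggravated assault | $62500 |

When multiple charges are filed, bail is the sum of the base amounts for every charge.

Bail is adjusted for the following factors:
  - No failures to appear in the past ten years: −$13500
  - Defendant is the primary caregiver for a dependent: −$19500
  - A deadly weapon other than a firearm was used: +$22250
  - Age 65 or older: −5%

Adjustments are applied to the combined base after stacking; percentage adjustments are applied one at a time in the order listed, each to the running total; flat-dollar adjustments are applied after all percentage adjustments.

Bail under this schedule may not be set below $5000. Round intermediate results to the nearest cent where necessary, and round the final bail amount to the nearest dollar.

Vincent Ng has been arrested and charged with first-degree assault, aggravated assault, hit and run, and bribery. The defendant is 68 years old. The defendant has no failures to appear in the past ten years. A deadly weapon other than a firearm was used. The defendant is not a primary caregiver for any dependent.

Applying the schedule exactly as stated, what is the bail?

$288620

Base amounts from the schedule: first-degree assault $225000; aggravated assault $62500; hit and run $3600; bribery $3500.
Stacking rule: sum of all bases. $225000 + $62500 + $3600 + $3500 = $294600.
Age 65 or older (−5%): $294600 × 0.95 = $279870.
No failures to appear in the past ten years (−$13500 flat): $279870 − $13500 = $266370.
A deadly weapon other than a firearm was used (+$22250 flat): $266370 + $22250 = $288620.
$288620 is at or above the $5000 minimum.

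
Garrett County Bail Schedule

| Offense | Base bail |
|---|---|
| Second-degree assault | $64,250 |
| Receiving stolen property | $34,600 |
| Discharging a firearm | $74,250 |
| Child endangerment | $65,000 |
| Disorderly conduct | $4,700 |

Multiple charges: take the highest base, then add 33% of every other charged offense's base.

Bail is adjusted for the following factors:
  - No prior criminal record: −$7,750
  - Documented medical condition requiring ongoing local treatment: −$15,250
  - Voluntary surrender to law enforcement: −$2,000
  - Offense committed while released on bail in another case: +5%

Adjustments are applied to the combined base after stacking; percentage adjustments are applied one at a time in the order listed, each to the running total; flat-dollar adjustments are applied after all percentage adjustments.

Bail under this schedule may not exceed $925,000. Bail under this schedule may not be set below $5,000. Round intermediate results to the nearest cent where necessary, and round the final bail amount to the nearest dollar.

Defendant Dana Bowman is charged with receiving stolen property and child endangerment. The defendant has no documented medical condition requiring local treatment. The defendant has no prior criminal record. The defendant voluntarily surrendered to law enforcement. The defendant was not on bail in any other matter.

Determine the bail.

$66,668

Base amounts from the schedule: receiving stolen property $34,600; child endangerment $65,000.
Stacking rule: highest base plus 33% of each additional charge. Highest is child endangerment at $65,000. Additional: $34,600 × 33% = $11,418. Combined base = $65,000 + $11,418 = $76,418.
No prior criminal record (−$7,750 flat): $76,418 − $7,750 = $68,668.
Voluntary surrender to law enforcement (−$2,000 flat): $68,668 − $2,000 = $66,668.
$66,668 is within the $925,000 maximum.
$66,668 is at or above the $5,000 minimum.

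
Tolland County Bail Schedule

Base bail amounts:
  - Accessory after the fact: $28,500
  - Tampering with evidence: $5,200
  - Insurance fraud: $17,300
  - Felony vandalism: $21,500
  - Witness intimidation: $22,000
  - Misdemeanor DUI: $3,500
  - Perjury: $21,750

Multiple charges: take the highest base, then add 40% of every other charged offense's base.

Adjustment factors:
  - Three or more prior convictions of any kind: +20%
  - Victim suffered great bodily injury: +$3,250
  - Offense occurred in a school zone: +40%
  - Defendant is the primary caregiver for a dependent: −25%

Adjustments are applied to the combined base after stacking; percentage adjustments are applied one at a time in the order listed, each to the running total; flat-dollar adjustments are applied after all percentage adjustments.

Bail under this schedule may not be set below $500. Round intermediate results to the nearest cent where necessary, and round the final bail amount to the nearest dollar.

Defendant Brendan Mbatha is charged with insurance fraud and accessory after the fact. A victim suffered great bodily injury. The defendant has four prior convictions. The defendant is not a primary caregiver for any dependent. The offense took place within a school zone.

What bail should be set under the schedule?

$62,756

Base amounts from the schedule: insurance fraud $17,300; accessory after the fact $28,500.
Stacking rule: highest base plus 40% of each additional charge. Highest is accessory after the fact at $28,500. Additional: $17,300 × 40% = $6,920. Combined base = $28,500 + $6,920 = $35,420.
Three or more prior convictions of any kind (+20%): $35,420 × 1.2 = $42,504.
Offense occurred in a school zone (+40%): $42,504 × 1.4 = $59,505.60.
Victim suffered great bodily injury (+$3,250 flat): $59,505.60 + $3,250 = $62,755.60.
$62,755.60 is at or above the $500 minimum.
Rounded to the nearest dollar: $62,756.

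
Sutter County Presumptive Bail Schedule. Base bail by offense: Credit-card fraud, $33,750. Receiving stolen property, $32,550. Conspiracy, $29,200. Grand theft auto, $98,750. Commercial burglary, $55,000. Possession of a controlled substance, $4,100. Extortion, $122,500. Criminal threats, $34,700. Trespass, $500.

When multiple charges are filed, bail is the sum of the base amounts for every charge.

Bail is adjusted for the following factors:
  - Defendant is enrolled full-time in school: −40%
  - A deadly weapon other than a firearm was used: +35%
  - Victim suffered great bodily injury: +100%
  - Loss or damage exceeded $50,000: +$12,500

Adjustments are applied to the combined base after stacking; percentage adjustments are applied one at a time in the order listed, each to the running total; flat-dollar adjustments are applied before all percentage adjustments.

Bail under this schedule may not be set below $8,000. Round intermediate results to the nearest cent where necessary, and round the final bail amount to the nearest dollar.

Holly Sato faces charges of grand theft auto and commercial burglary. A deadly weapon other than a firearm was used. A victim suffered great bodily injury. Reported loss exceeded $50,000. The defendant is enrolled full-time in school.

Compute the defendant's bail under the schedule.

Base amounts from the schedule: grand theft auto $98,750; commercial burglary $55,000.
Stacking rule: sum of all bases. $98,750 + $55,000 = $153,750.
Loss or damage exceeded $50,000 (+$12,500 flat): $153,750 + $12,500 = $166,250.
Defendant is enrolled full-time in school (−40%): $166,250 × 0.6 = $99,750.
A deadly weapon other than a firearm was used (+35%): $99,750 × 1.35 = $134,662.50.
Victim suffered great bodily injury (+100%): $134,662.50 × 2 = $269,325.
$269,325 is at or above the $8,000 minimum.

$269,325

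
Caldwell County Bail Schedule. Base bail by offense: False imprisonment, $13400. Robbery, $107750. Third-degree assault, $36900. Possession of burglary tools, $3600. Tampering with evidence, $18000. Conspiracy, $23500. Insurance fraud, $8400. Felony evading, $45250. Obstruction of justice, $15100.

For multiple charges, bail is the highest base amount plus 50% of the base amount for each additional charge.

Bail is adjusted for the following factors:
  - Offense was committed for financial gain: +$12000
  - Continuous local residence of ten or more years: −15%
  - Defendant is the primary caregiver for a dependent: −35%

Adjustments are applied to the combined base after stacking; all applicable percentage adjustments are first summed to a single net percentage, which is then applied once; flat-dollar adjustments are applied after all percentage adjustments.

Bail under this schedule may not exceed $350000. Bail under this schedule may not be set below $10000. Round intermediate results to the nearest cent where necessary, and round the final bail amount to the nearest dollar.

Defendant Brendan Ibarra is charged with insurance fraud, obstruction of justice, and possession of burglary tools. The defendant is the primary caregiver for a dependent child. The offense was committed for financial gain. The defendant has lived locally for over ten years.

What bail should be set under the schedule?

Base amounts from the schedule: insurance fraud $8400; obstruction of justice $15100; possession of burglary tools $3600.
Stacking rule: highest base plus 50% of each additional charge. Highest is obstruction of justice at $15100. Additional: $8400 × 50% = $4200; $3600 × 50% = $1800. Combined base = $15100 + $6000 = $21100.
Net percentage adjustment: −15% −35% = −50%. $21100 × 0.5 = $10550.
Offense was committed for financial gain (+$12000 flat): $10550 + $12000 = $22550.
$22550 is within the $350000 maximum.
$22550 is at or above the $10000 minimum.

$22550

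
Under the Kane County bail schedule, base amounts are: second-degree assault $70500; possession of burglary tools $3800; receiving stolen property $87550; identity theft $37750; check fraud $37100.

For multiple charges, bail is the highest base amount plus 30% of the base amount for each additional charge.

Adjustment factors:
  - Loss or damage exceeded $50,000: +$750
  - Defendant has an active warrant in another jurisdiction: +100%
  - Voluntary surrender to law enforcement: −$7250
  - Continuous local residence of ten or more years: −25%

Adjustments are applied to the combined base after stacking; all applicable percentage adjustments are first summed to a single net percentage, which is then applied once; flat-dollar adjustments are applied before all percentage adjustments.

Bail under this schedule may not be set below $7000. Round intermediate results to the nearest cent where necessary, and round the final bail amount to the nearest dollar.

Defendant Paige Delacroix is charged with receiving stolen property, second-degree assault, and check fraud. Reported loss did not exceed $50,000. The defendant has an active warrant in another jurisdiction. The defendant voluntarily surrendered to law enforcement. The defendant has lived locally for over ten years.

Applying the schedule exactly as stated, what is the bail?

Base amounts from the schedule: receiving stolen property $87550; second-degree assault $70500; check fraud $37100.
Stacking rule: highest base plus 30% of each additional charge. Highest is receiving stolen property at $87550. Additional: $70500 × 30% = $21150; $37100 × 30% = $11130. Combined base = $87550 + $32280 = $119830.
Voluntary surrender to law enforcement (−$7250 flat): $119830 − $7250 = $112580.
Net percentage adjustment: +100% −25% = +75%. $112580 × 1.75 = $197015.
$197015 is at or above the $7000 minimum.

$197015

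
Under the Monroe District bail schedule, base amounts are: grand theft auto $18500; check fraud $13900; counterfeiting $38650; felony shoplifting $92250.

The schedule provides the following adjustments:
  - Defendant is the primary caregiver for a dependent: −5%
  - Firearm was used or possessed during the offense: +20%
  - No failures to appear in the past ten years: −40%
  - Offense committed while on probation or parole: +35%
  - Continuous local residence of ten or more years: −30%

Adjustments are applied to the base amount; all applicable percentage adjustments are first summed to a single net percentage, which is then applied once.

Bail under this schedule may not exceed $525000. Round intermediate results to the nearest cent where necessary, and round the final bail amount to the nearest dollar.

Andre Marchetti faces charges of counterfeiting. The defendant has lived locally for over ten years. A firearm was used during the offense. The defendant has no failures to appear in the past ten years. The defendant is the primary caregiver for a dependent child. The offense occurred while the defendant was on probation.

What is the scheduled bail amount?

Base amounts from the schedule: counterfeiting $38650.
Single charge. Combined base = $38650.
Net percentage adjustment: −5% +20% −40% +35% −30% = −20%. $38650 × 0.8 = $30920.
$30920 is within the $525000 maximum.

$30920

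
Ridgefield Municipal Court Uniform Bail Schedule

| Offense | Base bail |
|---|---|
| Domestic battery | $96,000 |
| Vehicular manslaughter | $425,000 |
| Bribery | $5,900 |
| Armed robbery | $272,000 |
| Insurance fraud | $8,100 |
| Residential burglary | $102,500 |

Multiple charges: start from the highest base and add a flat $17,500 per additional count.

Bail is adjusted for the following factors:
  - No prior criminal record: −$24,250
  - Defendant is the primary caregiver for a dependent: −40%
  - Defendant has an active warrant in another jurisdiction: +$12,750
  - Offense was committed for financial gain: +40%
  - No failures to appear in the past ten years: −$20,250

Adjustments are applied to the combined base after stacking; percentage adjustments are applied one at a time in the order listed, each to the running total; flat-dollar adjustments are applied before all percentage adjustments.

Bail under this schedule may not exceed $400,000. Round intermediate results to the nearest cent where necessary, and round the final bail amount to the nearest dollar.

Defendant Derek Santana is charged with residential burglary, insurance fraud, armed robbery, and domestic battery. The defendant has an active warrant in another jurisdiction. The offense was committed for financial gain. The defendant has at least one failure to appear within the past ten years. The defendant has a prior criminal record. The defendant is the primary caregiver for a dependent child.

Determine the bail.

$283,290

Base amounts from the schedule: residential burglary $102,500; insurance fraud $8,100; armed robbery $272,000; domestic battery $96,000.
Stacking rule: highest base plus $17,500 per additional charge. Highest is armed robbery at $272,000; 3 additional charges → +$52,500. Combined base = $324,500.
Defendant has an active warrant in another jurisdiction (+$12,750 flat): $324,500 + $12,750 = $337,250.
Defendant is the primary caregiver for a dependent (−40%): $337,250 × 0.6 = $202,350.
Offense was committed for financial gain (+40%): $202,350 × 1.4 = $283,290.
$283,290 is within the $400,000 maximum.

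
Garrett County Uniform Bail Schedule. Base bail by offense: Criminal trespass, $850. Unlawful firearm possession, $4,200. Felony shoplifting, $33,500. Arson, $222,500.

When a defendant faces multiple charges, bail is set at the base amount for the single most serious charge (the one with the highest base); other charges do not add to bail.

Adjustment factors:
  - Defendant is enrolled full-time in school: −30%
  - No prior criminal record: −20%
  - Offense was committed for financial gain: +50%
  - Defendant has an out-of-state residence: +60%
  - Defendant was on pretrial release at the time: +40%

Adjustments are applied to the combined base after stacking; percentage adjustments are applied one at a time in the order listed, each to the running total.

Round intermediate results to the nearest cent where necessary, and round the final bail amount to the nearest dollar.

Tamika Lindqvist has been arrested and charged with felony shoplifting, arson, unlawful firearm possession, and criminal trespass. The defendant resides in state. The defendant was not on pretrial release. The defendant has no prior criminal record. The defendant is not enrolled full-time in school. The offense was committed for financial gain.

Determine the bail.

Base amounts from the schedule: felony shoplifting $33,500; arson $222,500; unlawful firearm possession $4,200; criminal trespass $850.
Stacking rule: use the highest base only. Highest is arson at $222,500. Combined base = $222,500.
No prior criminal record (−20%): $222,500 × 0.8 = $178,000.
Offense was committed for financial gain (+50%): $178,000 × 1.5 = $267,000.

$267,000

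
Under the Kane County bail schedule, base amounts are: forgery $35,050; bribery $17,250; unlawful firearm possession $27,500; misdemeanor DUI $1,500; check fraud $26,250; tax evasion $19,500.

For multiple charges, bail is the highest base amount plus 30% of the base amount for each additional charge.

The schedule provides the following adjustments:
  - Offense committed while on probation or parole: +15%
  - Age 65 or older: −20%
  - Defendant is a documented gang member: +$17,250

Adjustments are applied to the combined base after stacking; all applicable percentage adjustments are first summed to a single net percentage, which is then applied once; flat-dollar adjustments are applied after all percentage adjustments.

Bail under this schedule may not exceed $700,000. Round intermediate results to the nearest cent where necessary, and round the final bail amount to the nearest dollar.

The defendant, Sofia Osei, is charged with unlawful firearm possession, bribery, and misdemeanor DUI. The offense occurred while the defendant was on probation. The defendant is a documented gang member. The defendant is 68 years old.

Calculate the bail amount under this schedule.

Base amounts from the schedule: unlawful firearm possession $27,500; bribery $17,250; misdemeanor DUI $1,500.
Stacking rule: highest base plus 30% of each additional charge. Highest is unlawful firearm possession at $27,500. Additional: $17,250 × 30% = $5,175; $1,500 × 30% = $450. Combined base = $27,500 + $5,625 = $33,125.
Net percentage adjustment: +15% −20% = −5%. $33,125 × 0.95 = $31,468.75.
Defendant is a documented gang member (+$17,250 flat): $31,468.75 + $17,250 = $48,718.75.
$48,718.75 is within the $700,000 maximum.
Rounded to the nearest dollar: $48,719.

$48,719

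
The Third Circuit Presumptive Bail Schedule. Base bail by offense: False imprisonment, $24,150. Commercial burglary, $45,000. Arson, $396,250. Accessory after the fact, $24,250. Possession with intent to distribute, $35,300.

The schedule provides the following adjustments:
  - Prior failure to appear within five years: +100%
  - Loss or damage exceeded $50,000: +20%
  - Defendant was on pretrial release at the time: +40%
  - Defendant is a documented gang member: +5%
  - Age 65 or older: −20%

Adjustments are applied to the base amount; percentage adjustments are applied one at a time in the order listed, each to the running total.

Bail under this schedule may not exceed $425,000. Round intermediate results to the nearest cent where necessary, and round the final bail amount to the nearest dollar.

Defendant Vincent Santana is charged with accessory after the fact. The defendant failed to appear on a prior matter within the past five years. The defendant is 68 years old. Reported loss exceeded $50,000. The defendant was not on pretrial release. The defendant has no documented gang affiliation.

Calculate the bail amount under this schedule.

Base amounts from the schedule: accessory after the fact $24,250.
Single charge. Combined base = $24,250.
Prior failure to appear within five years (+100%): $24,250 × 2 = $48,500.
Loss or damage exceeded $50,000 (+20%): $48,500 × 1.2 = $58,200.
Age 65 or older (−20%): $58,200 × 0.8 = $46,560.
$46,560 is within the $425,000 maximum.

$46,560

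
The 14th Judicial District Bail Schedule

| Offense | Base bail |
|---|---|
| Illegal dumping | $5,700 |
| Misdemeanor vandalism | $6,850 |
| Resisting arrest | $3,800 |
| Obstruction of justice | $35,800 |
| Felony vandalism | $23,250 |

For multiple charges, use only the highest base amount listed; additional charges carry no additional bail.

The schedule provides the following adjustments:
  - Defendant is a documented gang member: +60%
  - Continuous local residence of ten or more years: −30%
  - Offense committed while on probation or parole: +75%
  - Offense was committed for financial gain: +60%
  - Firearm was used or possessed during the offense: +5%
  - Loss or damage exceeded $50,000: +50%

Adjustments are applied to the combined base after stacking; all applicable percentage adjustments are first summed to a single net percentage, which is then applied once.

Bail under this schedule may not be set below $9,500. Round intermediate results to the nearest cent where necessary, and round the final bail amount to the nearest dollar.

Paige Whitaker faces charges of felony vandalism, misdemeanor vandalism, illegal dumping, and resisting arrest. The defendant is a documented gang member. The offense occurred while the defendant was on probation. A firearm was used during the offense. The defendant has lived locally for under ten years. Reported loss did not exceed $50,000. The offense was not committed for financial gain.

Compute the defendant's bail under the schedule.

$55,800

Base amounts from the schedule: felony vandalism $23,250; misdemeanor vandalism $6,850; illegal dumping $5,700; resisting arrest $3,800.
Stacking rule: use the highest base only. Highest is felony vandalism at $23,250. Combined base = $23,250.
Net percentage adjustment: +60% +75% +5% = +140%. $23,250 × 2.4 = $55,800.
$55,800 is at or above the $9,500 minimum.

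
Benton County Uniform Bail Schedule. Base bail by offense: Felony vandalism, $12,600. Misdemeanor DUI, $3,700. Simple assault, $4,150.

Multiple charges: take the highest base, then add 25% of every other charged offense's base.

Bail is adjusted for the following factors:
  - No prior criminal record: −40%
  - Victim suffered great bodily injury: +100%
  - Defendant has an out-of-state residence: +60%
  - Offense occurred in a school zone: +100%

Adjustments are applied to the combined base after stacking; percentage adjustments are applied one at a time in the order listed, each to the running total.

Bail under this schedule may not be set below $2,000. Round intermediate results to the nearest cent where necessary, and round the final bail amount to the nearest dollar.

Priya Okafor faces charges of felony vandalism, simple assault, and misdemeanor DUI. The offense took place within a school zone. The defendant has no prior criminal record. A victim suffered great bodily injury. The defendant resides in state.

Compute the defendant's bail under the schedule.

Base amounts from the schedule: felony vandalism $12,600; simple assault $4,150; misdemeanor DUI $3,700.
Stacking rule: highest base plus 25% of each additional charge. Highest is felony vandalism at $12,600. Additional: $4,150 × 25% = $1,037.50; $3,700 × 25% = $925. Combined base = $12,600 + $1,962.50 = $14,562.50.
No prior criminal record (−40%): $14,562.50 × 0.6 = $8,737.50.
Victim suffered great bodily injury (+100%): $8,737.50 × 2 = $17,475.
Offense occurred in a school zone (+100%): $17,475 × 2 = $34,950.
$34,950 is at or above the $2,000 minimum.

$34,950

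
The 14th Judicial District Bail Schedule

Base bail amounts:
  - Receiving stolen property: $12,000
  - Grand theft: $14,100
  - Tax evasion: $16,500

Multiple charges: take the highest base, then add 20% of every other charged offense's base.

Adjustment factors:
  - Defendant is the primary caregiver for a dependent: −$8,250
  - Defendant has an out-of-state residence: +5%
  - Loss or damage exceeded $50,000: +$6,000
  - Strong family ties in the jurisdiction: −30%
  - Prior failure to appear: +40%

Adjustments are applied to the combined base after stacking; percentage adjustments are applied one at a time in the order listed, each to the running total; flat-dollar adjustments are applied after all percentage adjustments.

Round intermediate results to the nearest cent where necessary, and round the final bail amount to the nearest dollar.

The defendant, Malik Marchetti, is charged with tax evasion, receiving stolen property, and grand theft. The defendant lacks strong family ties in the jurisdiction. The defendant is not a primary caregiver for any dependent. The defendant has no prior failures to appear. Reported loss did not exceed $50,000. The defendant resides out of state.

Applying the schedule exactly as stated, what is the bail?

$22,806

Base amounts from the schedule: tax evasion $16,500; receiving stolen property $12,000; grand theft $14,100.
Stacking rule: highest base plus 20% of each additional charge. Highest is tax evasion at $16,500. Additional: $12,000 × 20% = $2,400; $14,100 × 20% = $2,820. Combined base = $16,500 + $5,220 = $21,720.
Defendant has an out-of-state residence (+5%): $21,720 × 1.05 = $22,806.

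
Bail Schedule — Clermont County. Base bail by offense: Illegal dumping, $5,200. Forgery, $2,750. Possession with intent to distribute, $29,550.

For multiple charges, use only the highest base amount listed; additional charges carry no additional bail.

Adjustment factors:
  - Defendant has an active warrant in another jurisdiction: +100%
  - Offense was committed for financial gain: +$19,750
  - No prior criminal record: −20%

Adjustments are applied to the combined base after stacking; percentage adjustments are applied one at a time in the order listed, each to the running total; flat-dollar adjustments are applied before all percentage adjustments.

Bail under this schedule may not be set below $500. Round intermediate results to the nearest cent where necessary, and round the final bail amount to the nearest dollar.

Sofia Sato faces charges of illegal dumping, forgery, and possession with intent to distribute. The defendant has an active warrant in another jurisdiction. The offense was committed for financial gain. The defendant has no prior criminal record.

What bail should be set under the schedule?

Base amounts from the schedule: illegal dumping $5,200; forgery $2,750; possession with intent to distribute $29,550.
Stacking rule: use the highest base only. Highest is possession with intent to distribute at $29,550. Combined base = $29,550.
Offense was committed for financial gain (+$19,750 flat): $29,550 + $19,750 = $49,300.
Defendant has an active warrant in another jurisdiction (+100%): $49,300 × 2 = $98,600.
No prior criminal record (−20%): $98,600 × 0.8 = $78,880.
$78,880 is at or above the $500 minimum.

$78,880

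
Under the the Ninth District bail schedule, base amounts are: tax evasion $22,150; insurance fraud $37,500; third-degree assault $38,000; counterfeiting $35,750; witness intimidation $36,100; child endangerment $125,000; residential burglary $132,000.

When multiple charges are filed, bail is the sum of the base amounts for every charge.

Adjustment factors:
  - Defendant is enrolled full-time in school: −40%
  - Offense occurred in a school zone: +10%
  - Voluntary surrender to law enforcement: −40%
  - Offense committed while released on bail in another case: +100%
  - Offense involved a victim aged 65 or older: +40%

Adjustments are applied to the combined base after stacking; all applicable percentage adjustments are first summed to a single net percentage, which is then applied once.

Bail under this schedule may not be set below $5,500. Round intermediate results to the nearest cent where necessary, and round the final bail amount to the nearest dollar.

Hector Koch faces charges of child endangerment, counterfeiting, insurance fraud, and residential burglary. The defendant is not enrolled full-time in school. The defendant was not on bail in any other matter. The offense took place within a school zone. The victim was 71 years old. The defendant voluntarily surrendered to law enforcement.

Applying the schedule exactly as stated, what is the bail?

$363,275

Base amounts from the schedule: child endangerment $125,000; counterfeiting $35,750; insurance fraud $37,500; residential burglary $132,000.
Stacking rule: sum of all bases. $125,000 + $35,750 + $37,500 + $132,000 = $330,250.
Net percentage adjustment: +10% −40% +40% = +10%. $330,250 × 1.1 = $363,275.
$363,275 is at or above the $5,500 minimum.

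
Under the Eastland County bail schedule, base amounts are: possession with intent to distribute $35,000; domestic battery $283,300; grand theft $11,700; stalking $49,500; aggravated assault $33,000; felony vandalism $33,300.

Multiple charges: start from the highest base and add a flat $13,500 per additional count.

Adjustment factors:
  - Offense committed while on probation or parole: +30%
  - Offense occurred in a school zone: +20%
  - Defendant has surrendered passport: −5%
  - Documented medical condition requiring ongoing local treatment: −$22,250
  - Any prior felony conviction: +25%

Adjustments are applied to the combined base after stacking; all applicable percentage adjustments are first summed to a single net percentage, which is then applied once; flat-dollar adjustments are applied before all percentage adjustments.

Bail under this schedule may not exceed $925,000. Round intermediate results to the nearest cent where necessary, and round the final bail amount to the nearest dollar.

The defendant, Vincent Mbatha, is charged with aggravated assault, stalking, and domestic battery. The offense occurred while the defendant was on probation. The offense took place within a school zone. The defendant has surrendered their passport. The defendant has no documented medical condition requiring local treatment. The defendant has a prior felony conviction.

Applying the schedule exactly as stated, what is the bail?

Base amounts from the schedule: aggravated assault $33,000; stalking $49,500; domestic battery $283,300.
Stacking rule: highest base plus $13,500 per additional charge. Highest is domestic battery at $283,300; 2 additional charges → +$27,000. Combined base = $310,300.
Net percentage adjustment: +30% +20% −5% +25% = +70%. $310,300 × 1.7 = $527,510.
$527,510 is within the $925,000 maximum.

$527,510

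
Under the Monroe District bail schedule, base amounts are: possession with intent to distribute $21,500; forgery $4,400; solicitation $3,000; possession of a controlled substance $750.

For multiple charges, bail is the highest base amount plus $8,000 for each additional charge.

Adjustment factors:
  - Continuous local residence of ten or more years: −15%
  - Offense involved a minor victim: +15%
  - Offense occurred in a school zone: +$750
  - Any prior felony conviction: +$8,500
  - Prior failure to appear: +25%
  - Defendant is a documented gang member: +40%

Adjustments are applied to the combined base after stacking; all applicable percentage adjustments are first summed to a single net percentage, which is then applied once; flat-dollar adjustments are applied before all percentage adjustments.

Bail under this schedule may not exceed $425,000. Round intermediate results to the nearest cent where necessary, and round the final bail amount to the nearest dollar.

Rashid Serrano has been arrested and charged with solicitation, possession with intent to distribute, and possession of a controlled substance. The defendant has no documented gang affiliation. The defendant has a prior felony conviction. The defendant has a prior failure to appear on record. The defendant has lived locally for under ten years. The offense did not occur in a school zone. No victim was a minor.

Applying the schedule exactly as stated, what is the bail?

Base amounts from the schedule: solicitation $3,000; possession with intent to distribute $21,500; possession of a controlled substance $750.
Stacking rule: highest base plus $8,000 per additional charge. Highest is possession with intent to distribute at $21,500; 2 additional charges → +$16,000. Combined base = $37,500.
Any prior felony conviction (+$8,500 flat): $37,500 + $8,500 = $46,000.
Prior failure to appear (+25%): $46,000 × 1.25 = $57,500.
$57,500 is within the $425,000 maximum.

$57,500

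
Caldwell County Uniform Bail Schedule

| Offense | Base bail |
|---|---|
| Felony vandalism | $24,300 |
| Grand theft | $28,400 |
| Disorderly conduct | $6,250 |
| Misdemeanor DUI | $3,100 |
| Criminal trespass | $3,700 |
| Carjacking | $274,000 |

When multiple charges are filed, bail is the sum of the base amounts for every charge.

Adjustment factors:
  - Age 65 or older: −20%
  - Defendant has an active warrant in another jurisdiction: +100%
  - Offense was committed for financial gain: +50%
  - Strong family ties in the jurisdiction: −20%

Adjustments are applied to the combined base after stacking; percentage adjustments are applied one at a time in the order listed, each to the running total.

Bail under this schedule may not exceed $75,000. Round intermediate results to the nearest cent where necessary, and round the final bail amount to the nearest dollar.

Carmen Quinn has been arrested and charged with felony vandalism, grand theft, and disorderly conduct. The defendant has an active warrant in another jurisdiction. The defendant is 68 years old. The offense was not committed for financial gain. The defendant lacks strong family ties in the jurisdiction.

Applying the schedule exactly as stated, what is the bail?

$75,000

Base amounts from the schedule: felony vandalism $24,300; grand theft $28,400; disorderly conduct $6,250.
Stacking rule: sum of all bases. $24,300 + $28,400 + $6,250 = $58,950.
Age 65 or older (−20%): $58,950 × 0.8 = $47,160.
Defendant has an active warrant in another jurisdiction (+100%): $47,160 × 2 = $94,320.
Result $94,320 exceeds the maximum of $75,000; bail is capped at $75,000.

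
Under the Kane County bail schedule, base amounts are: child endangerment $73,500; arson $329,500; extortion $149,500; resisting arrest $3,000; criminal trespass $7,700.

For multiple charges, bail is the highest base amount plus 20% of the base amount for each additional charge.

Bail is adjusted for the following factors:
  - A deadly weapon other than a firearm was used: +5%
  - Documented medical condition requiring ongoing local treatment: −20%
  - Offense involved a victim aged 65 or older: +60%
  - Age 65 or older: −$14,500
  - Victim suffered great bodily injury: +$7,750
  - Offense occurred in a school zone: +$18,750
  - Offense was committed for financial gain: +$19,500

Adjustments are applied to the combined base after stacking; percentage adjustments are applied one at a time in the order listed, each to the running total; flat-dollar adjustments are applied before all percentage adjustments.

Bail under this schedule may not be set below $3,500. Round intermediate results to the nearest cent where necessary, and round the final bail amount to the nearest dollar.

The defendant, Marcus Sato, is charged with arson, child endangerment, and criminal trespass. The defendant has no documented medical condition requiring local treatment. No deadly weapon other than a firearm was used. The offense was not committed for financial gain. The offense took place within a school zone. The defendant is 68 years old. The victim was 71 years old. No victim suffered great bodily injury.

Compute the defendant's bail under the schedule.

Base amounts from the schedule: arson $329,500; child endangerment $73,500; criminal trespass $7,700.
Stacking rule: highest base plus 20% of each additional charge. Highest is arson at $329,500. Additional: $73,500 × 20% = $14,700; $7,700 × 20% = $1,540. Combined base = $329,500 + $16,240 = $345,740.
Age 65 or older (−$14,500 flat): $345,740 − $14,500 = $331,240.
Offense occurred in a school zone (+$18,750 flat): $331,240 + $18,750 = $349,990.
Offense involved a victim aged 65 or older (+60%): $349,990 × 1.6 = $559,984.
$559,984 is at or above the $3,500 minimum.

$559,984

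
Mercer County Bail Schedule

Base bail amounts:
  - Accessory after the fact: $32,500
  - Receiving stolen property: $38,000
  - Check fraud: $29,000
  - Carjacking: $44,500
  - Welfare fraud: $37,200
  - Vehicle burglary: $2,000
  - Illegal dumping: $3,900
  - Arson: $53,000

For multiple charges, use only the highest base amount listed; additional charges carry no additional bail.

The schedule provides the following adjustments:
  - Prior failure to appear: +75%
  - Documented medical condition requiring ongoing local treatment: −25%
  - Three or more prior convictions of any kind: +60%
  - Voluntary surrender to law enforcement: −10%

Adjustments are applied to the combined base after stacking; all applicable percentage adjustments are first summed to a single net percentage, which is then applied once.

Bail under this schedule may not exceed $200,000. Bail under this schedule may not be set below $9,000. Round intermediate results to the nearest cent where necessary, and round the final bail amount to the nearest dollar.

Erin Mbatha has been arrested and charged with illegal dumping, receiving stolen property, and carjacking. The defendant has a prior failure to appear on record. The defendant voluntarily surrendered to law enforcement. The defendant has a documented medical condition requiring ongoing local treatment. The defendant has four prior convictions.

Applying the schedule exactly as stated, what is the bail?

Base amounts from the schedule: illegal dumping $3,900; receiving stolen property $38,000; carjacking $44,500.
Stacking rule: use the highest base only. Highest is carjacking at $44,500. Combined base = $44,500.
Net percentage adjustment: +75% −25% +60% −10% = +100%. $44,500 × 2 = $89,000.
$89,000 is within the $200,000 maximum.
$89,000 is at or above the $9,000 minimum.

$89,000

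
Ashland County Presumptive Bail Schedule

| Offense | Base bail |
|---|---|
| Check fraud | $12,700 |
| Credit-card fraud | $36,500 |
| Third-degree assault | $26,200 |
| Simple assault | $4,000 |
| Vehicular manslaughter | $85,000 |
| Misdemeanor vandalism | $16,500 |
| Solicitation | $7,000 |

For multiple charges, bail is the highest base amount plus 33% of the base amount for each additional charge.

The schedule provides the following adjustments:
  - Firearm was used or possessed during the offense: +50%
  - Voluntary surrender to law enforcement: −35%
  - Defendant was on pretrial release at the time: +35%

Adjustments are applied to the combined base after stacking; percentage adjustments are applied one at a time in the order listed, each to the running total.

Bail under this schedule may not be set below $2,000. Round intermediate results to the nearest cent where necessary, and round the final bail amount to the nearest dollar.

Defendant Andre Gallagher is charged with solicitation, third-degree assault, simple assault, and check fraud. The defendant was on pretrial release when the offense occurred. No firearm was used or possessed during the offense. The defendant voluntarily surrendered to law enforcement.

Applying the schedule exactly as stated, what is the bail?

$29,853

Base amounts from the schedule: solicitation $7,000; third-degree assault $26,200; simple assault $4,000; check fraud $12,700.
Stacking rule: highest base plus 33% of each additional charge. Highest is third-degree assault at $26,200. Additional: $7,000 × 33% = $2,310; $4,000 × 33% = $1,320; $12,700 × 33% = $4,191. Combined base = $26,200 + $7,821 = $34,021.
Voluntary surrender to law enforcement (−35%): $34,021 × 0.65 = $22,113.65.
Defendant was on pretrial release at the time (+35%): $22,113.65 × 1.35 = $29,853.43.
$29,853.43 is at or above the $2,000 minimum.
Rounded to the nearest dollar: $29,853.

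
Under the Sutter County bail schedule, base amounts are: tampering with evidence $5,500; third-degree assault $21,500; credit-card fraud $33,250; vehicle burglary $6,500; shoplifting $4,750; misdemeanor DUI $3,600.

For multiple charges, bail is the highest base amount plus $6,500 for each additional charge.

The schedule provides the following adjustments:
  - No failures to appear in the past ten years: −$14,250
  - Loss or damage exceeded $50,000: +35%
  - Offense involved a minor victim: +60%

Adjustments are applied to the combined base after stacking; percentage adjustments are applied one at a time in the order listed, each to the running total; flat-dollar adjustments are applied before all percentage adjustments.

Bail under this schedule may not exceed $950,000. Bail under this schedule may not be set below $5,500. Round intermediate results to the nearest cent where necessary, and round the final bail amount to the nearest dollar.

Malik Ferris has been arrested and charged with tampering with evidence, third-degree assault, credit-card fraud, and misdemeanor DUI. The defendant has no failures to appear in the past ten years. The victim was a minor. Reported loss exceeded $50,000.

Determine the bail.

$83,160

Base amounts from the schedule: tampering with evidence $5,500; third-degree assault $21,500; credit-card fraud $33,250; misdemeanor DUI $3,600.
Stacking rule: highest base plus $6,500 per additional charge. Highest is credit-card fraud at $33,250; 3 additional charges → +$19,500. Combined base = $52,750.
No failures to appear in the past ten years (−$14,250 flat): $52,750 − $14,250 = $38,500.
Loss or damage exceeded $50,000 (+35%): $38,500 × 1.35 = $51,975.
Offense involved a minor victim (+60%): $51,975 × 1.6 = $83,160.
$83,160 is within the $950,000 maximum.
$83,160 is at or above the $5,500 minimum.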